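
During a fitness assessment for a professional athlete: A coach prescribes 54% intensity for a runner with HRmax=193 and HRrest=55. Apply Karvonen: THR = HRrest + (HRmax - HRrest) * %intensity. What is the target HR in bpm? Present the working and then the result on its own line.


Heart rate reserve = 193 - 55 = 138
Intensity fraction = 54 / 100 = 0.54
THR = 55 + 138 * 0.54 = 129.52 bpm

129.52 bpm


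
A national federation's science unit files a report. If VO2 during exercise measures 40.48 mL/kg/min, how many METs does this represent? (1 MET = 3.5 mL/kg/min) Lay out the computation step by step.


METs = VO2 / 3.5 = 40.48 / 3.5 = 11.57

11.57 METs


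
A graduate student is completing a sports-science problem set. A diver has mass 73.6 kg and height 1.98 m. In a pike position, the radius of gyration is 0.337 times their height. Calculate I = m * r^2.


r = 0.337 * 1.98 = 0.66726 m
I = m * r^2 = 73.6 * 0.445236 = 32.769 kg*m^2

32.769 kg*m^2


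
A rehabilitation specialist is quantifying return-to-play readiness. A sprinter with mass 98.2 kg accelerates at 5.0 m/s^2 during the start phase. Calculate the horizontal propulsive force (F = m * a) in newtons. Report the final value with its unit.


F = m * a
= 98.2 * 5.0
= 491.0 N

491.0 N


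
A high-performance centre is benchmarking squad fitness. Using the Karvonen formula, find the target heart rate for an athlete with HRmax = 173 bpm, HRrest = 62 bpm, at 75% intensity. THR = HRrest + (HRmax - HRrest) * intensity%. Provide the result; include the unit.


HRR = 173 - 62 = 111
THR = 62 + 111 * 0.75
= 62 + 83.25
= 145.25 bpm

145.25 bpm


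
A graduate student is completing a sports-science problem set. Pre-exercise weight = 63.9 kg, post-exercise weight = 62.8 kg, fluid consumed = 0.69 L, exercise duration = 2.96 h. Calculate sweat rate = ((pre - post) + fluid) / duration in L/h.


Weight loss = 63.9 - 62.8 = 1.1 kg (approx L)
Total sweat = 1.1 + 0.69 = 1.79 L
Sweat rate = 1.79 / 2.96 = 0.605 L/h

0.605 L/h


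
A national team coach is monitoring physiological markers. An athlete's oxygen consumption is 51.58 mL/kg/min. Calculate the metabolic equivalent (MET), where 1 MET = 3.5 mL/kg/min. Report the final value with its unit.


MET = VO2 / 3.5
= 51.58 / 3.5
= 14.74 METs

14.74 METs


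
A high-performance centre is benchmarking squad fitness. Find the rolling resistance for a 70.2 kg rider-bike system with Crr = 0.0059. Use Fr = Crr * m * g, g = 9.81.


m * g = 70.2 * 9.81 = 688.662 N
Fr = 0.0059 * 688.662 = 4.063 N

4.063 N


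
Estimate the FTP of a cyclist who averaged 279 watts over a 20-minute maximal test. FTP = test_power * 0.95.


FTP = 279 * 0.95 = 265.05 W

265.05 W


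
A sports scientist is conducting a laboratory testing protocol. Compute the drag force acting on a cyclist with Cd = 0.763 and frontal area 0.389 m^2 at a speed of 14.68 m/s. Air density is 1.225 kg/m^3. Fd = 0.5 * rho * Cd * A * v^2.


Step 1: v^2 = 215.5024
Step 2: Fd = 0.5 * 1.225 * 0.763 * 0.389 * 215.5024
= 39.177 N

39.177 N


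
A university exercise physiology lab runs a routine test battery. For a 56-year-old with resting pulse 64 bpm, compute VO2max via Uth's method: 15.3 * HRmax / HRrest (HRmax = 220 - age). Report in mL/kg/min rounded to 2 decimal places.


Step 1: HRmax = 220 - 56 = 164 bpm
Step 2: Ratio = 164 / 64 = 2.5625
Step 3: VO2max = 15.3 * 2.5625 = 39.21 mL/kg/min

39.21 mL/kg/min


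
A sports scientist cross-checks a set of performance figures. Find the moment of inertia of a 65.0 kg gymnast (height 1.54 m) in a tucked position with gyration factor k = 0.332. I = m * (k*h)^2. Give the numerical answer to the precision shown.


Radius of gyration = 0.332 * 1.54 = 0.51128 m
I = 65.0 * 0.51128^2
= 65.0 * 0.261407
= 16.991 kg*m^2

16.991 kg*m^2


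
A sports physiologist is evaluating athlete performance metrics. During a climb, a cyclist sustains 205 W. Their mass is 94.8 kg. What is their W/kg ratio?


Power-to-weight = 205 W / 94.8 kg
= 2.162 W/kg

2.162 W/kg


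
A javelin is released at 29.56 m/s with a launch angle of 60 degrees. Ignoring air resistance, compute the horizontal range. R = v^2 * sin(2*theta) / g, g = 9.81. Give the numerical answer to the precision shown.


Launch speed squared = 873.7936
sin(2 * 60 deg) = 0.866025
Range = 873.7936 * 0.866025 / 9.81
= 77.138 m

77.138 m


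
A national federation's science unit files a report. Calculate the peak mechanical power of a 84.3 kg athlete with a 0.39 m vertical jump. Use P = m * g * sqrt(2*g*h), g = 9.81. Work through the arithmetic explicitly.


First, sqrt(2gh) = sqrt(2 * 9.81 * 0.39)
= sqrt(7.6518) = 2.766189 m/s
Power = 84.3 * 9.81 * 2.766189 = 2287.59 W

2287.59 W


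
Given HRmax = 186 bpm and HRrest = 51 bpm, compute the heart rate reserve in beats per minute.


Heart rate reserve = maximum HR minus resting HR
HRR = 186 - 51 = 135 bpm

135 bpm


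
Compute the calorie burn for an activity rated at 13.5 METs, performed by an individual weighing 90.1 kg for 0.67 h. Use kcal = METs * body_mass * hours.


Product of METs and mass = 13.5 * 90.1 = 1216.35
Total kcal = 1216.35 * 0.67 = 814.95 kcal

814.95 kcal


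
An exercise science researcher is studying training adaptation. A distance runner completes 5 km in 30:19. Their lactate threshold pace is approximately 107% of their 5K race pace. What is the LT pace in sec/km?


Convert to seconds: 30 min 19 s = 1819 s
Pace per km = 1819 / 5 = 363.8 s/km
LT pace = 363.8 * 1.07 = 389.27 s/km

389.27 s/km


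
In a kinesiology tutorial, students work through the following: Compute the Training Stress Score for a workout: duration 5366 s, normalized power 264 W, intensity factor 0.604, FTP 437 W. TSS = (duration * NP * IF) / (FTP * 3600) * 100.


Product = 5366 * 264 * 0.604 = 855640.896
Base = 437 * 3600 = 1573200
TSS = 855640.896 / 1573200 * 100 = 54.39

54.39 TSS


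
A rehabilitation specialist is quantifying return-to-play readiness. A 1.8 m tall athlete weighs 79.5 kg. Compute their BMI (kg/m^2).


height^2 = 3.24 m^2
BMI = 79.5 / 3.24 = 24.54 kg/m^2

24.54 kg/m^2


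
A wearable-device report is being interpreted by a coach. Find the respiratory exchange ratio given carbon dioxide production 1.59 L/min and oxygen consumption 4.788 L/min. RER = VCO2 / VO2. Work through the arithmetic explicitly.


VCO2 = 1.59 L/min
VO2 = 4.788 L/min
RER = 1.59 / 4.788 = 0.3321

0.3321


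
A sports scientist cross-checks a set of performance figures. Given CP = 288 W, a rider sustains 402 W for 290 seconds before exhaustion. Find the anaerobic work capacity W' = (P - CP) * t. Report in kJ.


Excess power = 402 - 288 = 114 W
Work above CP = 114 * 290 = 33060 J
W' = 33.06 kJ

33.06 kJ


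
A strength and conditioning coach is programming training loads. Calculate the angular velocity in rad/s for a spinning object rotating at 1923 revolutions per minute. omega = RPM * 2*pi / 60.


omega = RPM * 2*pi / 60
= 1923 * 6.28318531 / 60
= 201.376 rad/s

201.376 rad/s


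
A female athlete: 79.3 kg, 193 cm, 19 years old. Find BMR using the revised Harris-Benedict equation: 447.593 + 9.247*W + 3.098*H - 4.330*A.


Intercept = 447.593
Weight contribution = 9.247 * 79.3 = 733.2871
Height contribution = 3.098 * 193 = 597.914
Age contribution = 4.33 * 19 = 82.27
BMR = 447.593 + 733.2871 + 597.914 - 82.27
= 1696.52 kcal/day

1696.52 kcal/day


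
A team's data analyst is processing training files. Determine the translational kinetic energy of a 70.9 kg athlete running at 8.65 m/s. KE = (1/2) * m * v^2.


KE = 0.5 * m * v^2
= 0.5 * 70.9 * 8.65^2
= 0.5 * 70.9 * 74.8225
= 2652.46 J

2652.46 J


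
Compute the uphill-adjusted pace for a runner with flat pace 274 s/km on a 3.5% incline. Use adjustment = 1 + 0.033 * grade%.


Adjustment factor = 1 + 0.033 * 3.5 = 1.1155
Grade-adjusted pace = 274 * 1.1155 = 305.65 s/km

305.65 s/km


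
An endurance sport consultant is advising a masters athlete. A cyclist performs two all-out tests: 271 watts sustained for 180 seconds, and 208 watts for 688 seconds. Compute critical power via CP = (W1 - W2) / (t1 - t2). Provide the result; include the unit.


W1 = P1 * t1 = 271 * 180 = 48780 J
W2 = P2 * t2 = 208 * 688 = 143104 J
CP = (48780 - 143104) / (180 - 688)
= 185.68 W

185.68 W


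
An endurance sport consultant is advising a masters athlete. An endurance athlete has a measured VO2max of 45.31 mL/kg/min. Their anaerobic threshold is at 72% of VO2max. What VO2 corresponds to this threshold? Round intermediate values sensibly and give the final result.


Anaerobic threshold VO2 = VO2max * 72%
= 45.31 * 0.72
= 32.62 mL/kg/min

32.62 mL/kg/min


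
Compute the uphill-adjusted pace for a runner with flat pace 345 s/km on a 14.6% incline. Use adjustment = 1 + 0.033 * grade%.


Adjustment factor = 1 + 0.033 * 14.6 = 1.4818
Grade-adjusted pace = 345 * 1.4818 = 511.22 s/km

511.22 s/km


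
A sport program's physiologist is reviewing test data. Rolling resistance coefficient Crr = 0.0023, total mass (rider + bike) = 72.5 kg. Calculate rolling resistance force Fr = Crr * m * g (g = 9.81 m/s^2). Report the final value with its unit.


Fr = Crr * m * g
= 0.0023 * 72.5 * 9.81
= 1.636 N

1.636 N


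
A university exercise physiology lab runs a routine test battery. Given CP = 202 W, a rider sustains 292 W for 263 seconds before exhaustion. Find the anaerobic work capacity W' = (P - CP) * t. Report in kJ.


Excess power = 292 - 202 = 90 W
Work above CP = 90 * 263 = 23670 J
W' = 23.67 kJ

23.67 kJ


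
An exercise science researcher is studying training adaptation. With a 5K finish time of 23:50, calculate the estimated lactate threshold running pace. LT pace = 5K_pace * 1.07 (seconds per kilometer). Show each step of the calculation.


Race duration = 1430 s for 5 km
Average pace = 1430 / 5 = 286.0 s/km
LT pace = 286.0 * 1.07
= 306.02 s/km

306.02 s/km


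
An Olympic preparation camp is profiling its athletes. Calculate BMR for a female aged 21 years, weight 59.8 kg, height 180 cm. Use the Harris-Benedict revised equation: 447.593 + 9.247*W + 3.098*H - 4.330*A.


Substituting values:
W term = 9.247 * 59.8 = 552.9706
H term = 3.098 * 180 = 557.64
A term = 4.330 * 21 = 90.93
BMR = 1467.27 kcal/day

1467.27 kcal/day


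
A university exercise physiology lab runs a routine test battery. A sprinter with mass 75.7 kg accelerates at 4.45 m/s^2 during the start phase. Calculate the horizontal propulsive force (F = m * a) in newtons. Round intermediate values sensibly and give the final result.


F = m * a
= 75.7 * 4.45
= 336.87 N

336.87 N


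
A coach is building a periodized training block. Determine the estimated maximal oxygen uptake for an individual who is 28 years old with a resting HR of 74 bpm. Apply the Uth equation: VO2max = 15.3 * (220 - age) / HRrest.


HRmax = 220 - 28 = 192
VO2max = 15.3 * (192 / 74)
= 15.3 * 2.5946
= 39.7 mL/kg/min

39.7 mL/kg/min


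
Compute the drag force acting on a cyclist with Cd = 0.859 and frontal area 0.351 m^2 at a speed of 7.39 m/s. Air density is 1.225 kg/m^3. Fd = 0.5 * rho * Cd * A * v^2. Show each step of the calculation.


Step 1: v^2 = 54.6121
Step 2: Fd = 0.5 * 1.225 * 0.859 * 0.351 * 54.6121
= 10.085 N

10.085 N


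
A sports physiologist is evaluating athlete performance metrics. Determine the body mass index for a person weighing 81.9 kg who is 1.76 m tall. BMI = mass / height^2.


BMI = mass / height^2
= 81.9 / 1.76^2
= 81.9 / 3.0976
= 26.44 kg/m^2

26.44 kg/m^2


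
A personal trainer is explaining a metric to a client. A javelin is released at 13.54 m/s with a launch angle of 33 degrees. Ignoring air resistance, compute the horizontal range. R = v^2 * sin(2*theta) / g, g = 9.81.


Launch speed squared = 183.3316
sin(2 * 33 deg) = 0.913545
Range = 183.3316 * 0.913545 / 9.81
= 17.073 m

17.073 m


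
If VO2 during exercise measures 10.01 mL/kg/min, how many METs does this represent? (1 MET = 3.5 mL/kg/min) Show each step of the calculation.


METs = VO2 / 3.5 = 10.01 / 3.5 = 2.86

2.86 METs


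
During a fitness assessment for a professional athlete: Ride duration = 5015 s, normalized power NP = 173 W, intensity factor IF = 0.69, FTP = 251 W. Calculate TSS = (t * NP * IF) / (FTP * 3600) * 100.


Numerator = 5015 * 173 * 0.69 = 598640.55
Denominator = 251 * 3600 = 903600
TSS = 598640.55 / 903600 * 100
= 66.25

66.25 TSS


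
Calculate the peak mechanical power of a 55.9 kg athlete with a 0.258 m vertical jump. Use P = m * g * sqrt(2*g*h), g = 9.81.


First, sqrt(2gh) = sqrt(2 * 9.81 * 0.258)
= sqrt(5.06196) = 2.24988 m/s
Power = 55.9 * 9.81 * 2.24988 = 1233.79 W

1233.79 W


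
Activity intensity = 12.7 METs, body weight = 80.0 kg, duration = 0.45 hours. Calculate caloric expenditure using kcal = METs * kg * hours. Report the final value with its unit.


kcal = 12.7 * 80.0 * 0.45
= 1016.0 * 0.45
= 457.2 kcal

457.2 kcal


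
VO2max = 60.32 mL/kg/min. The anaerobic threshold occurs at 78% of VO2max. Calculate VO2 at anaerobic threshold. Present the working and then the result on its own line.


AT fraction = 78 / 100 = 0.78
AT VO2 = 60.32 * 0.78
= 47.05 mL/kg/min

47.05 mL/kg/min


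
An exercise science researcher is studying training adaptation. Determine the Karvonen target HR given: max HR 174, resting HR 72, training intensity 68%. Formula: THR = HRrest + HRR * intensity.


HRR = HRmax - HRrest = 174 - 72 = 102
THR = 72 + 102 * 0.68
= 141.36 bpm

141.36 bpm


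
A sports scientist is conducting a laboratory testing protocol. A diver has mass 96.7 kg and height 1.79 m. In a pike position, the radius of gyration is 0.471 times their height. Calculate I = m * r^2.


r = 0.471 * 1.79 = 0.84309 m
I = m * r^2 = 96.7 * 0.710801 = 68.734 kg*m^2

68.734 kg*m^2


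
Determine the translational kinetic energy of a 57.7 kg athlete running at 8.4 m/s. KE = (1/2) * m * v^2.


KE = 0.5 * m * v^2
= 0.5 * 57.7 * 8.4^2
= 0.5 * 57.7 * 70.56
= 2035.66 J

2035.66 J


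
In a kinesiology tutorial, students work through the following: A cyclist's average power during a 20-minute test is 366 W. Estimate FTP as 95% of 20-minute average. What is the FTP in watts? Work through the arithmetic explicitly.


FTP = 20-min power * 0.95
= 366 * 0.95
= 347.7 W

347.7 W


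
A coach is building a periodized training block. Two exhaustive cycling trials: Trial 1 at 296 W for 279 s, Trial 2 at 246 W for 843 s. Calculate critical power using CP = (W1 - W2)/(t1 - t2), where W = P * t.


W1 = 296 * 279 = 82584 J
W2 = 246 * 843 = 207378 J
CP = (82584 - 207378) / (279 - 843)
= -124794 / -564
= 221.27 W

221.27 W


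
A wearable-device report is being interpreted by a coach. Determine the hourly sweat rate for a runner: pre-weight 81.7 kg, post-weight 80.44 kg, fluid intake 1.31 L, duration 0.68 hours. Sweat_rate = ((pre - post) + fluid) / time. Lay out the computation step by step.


Mass lost = 81.7 - 80.44 = 1.26 kg
Add fluid consumed: 1.26 + 1.31 = 2.57 L total sweat
Sweat rate = 2.57 / 0.68 = 3.779 L/h

3.779 L/h


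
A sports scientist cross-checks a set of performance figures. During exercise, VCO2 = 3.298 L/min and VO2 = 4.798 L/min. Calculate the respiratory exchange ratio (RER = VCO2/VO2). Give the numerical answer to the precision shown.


RER = VCO2 / VO2
= 3.298 / 4.798
= 0.6874

0.6874


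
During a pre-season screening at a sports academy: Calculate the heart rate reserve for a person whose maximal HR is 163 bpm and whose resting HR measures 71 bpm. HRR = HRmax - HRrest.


HRmax = 163 bpm
HRrest = 71 bpm
HRR = 163 - 71 = 92 bpm

92 bpm


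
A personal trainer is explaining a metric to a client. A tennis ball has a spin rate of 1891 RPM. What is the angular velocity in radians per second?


Convert RPM to rad/s: multiply by 2*pi and divide by 60
omega = 1891 * 2 * pi / 60
= 198.025 rad/s

198.025 rad/s


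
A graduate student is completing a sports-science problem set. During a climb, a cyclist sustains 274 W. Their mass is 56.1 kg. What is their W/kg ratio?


Power-to-weight = 274 W / 56.1 kg
= 4.884 W/kg

4.884 W/kg


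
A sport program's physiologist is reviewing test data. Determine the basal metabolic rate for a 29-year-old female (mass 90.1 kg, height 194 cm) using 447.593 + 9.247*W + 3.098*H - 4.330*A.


BMR = 447.593 + 9.247*90.1 + 3.098*194 - 4.330*29
= 1756.19 kcal/day

1756.19 kcal/day


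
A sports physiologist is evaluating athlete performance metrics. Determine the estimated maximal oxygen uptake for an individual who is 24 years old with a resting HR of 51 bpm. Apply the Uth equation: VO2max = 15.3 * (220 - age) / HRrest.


HRmax = 220 - 24 = 196
VO2max = 15.3 * (196 / 51)
= 15.3 * 3.8431
= 58.8 mL/kg/min

58.8 mL/kg/min


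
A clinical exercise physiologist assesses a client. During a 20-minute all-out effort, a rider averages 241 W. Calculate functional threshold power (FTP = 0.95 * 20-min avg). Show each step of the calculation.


FTP = 0.95 * 241
= 228.95 W

228.95 W


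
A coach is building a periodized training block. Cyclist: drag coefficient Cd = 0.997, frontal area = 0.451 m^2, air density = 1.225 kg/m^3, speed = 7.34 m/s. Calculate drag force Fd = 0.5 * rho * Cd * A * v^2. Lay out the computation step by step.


v^2 = 7.34^2 = 53.8756
Fd = 0.5 * 1.225 * 0.997 * 0.451 * 53.8756
= 14.838 N

14.838 N


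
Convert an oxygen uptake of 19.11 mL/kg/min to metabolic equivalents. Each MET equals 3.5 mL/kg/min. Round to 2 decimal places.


One MET = 3.5 mL/kg/min
Number of METs = 19.11 / 3.5
= 5.46 METs

5.46 METs


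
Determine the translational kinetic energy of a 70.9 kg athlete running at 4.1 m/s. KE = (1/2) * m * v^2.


KE = 0.5 * m * v^2
= 0.5 * 70.9 * 4.1^2
= 0.5 * 70.9 * 16.81
= 595.91 J

595.91 J


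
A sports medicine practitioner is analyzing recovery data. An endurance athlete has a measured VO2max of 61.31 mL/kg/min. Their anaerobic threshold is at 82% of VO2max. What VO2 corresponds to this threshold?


Anaerobic threshold VO2 = VO2max * 82%
= 61.31 * 0.82
= 50.27 mL/kg/min

50.27 mL/kg/min


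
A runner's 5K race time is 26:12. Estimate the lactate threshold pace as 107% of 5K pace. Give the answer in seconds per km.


Total race time = 26*60 + 12 = 1572 seconds
5K pace = 1572 / 5 = 314.4 sec/km
LT pace = 314.4 * 1.07 = 336.41 sec/km

336.41 s/km


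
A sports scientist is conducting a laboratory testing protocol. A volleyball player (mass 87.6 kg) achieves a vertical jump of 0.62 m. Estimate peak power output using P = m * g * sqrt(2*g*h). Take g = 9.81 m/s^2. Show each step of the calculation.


2 * g * h = 2 * 9.81 * 0.62 = 12.1644
sqrt(12.1644) = 3.48775 m/s
P = 87.6 * 9.81 * 3.48775 = 2997.22 W

2997.22 W


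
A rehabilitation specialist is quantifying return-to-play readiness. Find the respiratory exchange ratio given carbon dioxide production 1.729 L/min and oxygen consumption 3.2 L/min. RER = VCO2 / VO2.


VCO2 = 1.729 L/min
VO2 = 3.2 L/min
RER = 1.729 / 3.2 = 0.5403

0.5403


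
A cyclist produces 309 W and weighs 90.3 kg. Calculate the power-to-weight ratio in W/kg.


P/W = power / mass
= 309 / 90.3
= 3.422 W/kg

3.422 W/kg


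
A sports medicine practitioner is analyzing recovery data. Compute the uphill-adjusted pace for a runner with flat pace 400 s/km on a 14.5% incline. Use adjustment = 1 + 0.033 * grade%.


Adjustment factor = 1 + 0.033 * 14.5 = 1.4785
Grade-adjusted pace = 400 * 1.4785 = 591.4 s/km

591.4 s/km


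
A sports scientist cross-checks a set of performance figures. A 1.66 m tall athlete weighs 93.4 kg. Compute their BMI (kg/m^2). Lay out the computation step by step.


height^2 = 2.7556 m^2
BMI = 93.4 / 2.7556 = 33.89 kg/m^2

33.89 kg/m^2


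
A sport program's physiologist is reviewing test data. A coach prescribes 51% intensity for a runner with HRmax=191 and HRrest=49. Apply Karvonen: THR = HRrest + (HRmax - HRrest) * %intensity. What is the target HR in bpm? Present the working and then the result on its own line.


Heart rate reserve = 191 - 49 = 142
Intensity fraction = 51 / 100 = 0.51
THR = 49 + 142 * 0.51 = 121.42 bpm

121.42 bpm


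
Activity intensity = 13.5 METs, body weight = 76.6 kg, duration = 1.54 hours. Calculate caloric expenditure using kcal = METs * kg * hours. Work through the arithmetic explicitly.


kcal = 13.5 * 76.6 * 1.54
= 1034.1 * 1.54
= 1592.51 kcal

1592.51 kcal


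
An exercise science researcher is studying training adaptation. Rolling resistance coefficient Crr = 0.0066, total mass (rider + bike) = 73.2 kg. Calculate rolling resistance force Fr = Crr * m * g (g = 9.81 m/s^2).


Fr = Crr * m * g
= 0.0066 * 73.2 * 9.81
= 4.739 N

4.739 N


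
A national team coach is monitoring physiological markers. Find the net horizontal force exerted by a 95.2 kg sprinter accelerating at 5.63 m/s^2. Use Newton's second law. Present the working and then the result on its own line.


Newton's second law: F = m * a
F = 95.2 * 5.63 = 535.98 N

535.98 N


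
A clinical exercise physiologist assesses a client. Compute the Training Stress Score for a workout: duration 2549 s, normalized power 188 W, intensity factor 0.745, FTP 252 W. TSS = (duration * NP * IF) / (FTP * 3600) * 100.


Product = 2549 * 188 * 0.745 = 357012.94
Base = 252 * 3600 = 907200
TSS = 357012.94 / 907200 * 100 = 39.35

39.35 TSS


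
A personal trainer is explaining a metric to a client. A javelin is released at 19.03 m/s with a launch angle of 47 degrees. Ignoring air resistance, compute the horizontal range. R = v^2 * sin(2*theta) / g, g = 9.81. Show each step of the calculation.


Launch speed squared = 362.1409
sin(2 * 47 deg) = 0.997564
Range = 362.1409 * 0.997564 / 9.81
= 36.826 m

36.826 m


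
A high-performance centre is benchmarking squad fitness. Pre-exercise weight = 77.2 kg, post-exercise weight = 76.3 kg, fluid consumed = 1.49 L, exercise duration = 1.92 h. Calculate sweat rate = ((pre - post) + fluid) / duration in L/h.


Weight loss = 77.2 - 76.3 = 0.9 kg (approx L)
Total sweat = 0.9 + 1.49 = 2.39 L
Sweat rate = 2.39 / 1.92 = 1.245 L/h

1.245 L/h


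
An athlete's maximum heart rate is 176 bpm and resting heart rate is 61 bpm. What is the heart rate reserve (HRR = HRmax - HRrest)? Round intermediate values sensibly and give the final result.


HRR = HRmax - HRrest
= 176 - 61
= 115 bpm

115 bpm


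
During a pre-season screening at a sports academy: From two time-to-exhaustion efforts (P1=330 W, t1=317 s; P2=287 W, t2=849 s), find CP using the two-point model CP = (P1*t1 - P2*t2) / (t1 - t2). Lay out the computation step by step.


Work in trial 1 = 104610 J
Work in trial 2 = 243663 J
Delta work = -139053 J
Delta time = -532 s
CP = -139053 / -532 = 261.38 W

261.38 W


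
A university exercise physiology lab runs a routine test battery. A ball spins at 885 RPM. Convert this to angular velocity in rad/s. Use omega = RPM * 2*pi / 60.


omega = 885 * 2 * pi / 60
= 885 * 6.28318531 / 60
= 5560.619 / 60
= 92.677 rad/s

92.677 rad/s


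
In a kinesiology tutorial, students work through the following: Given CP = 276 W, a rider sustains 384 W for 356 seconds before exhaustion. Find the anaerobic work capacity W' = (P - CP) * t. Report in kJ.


Excess power = 384 - 276 = 108 W
Work above CP = 108 * 356 = 38448 J
W' = 38.448 kJ

38.448 kJ


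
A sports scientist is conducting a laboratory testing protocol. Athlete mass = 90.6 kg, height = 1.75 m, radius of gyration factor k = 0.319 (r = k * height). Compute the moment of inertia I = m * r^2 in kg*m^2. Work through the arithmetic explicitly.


r = k * height = 0.319 * 1.75 = 0.55825 m
r^2 = 0.55825^2 = 0.311643
I = 90.6 * 0.311643 = 28.235 kg*m^2

28.235 kg*m^2


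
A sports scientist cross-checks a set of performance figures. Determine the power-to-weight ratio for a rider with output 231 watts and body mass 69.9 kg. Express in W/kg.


P/W = 231 / 69.9 = 3.305 W/kg

3.305 W/kg


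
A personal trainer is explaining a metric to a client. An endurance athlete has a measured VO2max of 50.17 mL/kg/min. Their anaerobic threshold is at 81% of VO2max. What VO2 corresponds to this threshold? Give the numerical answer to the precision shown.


Anaerobic threshold VO2 = VO2max * 81%
= 50.17 * 0.81
= 40.64 mL/kg/min

40.64 mL/kg/min


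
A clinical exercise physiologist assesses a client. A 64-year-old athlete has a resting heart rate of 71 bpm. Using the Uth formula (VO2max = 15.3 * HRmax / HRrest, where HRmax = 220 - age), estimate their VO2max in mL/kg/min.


HRmax = 220 - 64 = 156 bpm
Ratio = HRmax / HRrest = 156 / 71 = 2.1972
VO2max = 15.3 * 2.1972 = 33.62 mL/kg/min

33.62 mL/kg/min


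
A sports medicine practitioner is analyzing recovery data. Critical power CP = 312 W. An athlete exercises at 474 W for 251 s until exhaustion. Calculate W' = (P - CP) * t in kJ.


P - CP = 474 - 312 = 162 W
W' = 162 * 251 = 40662 J
= 40662 / 1000 = 40.662 kJ

40.662 kJ


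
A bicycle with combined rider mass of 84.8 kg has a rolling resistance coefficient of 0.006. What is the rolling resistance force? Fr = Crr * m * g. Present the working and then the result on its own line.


Fr = 0.006 * 84.8 * 9.81
= 0.5088 * 9.81
= 4.991 N

4.991 N


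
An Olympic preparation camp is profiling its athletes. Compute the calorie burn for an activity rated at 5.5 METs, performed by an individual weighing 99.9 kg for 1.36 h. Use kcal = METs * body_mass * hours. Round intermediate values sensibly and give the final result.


Product of METs and mass = 5.5 * 99.9 = 549.45
Total kcal = 549.45 * 1.36 = 747.25 kcal

747.25 kcal


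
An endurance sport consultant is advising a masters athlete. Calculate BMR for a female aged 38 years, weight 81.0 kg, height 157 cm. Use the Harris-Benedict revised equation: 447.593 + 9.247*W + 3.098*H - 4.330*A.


Substituting values:
W term = 9.247 * 81.0 = 749.007
H term = 3.098 * 157 = 486.386
A term = 4.330 * 38 = 164.54
BMR = 1518.45 kcal/day

1518.45 kcal/day


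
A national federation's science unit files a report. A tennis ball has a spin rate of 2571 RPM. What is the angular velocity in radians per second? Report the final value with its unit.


Convert RPM to rad/s: multiply by 2*pi and divide by 60
omega = 2571 * 2 * pi / 60
= 269.234 rad/s

269.234 rad/s


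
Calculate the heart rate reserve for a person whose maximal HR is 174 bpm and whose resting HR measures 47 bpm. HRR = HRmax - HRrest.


HRmax = 174 bpm
HRrest = 47 bpm
HRR = 174 - 47 = 127 bpm

127 bpm


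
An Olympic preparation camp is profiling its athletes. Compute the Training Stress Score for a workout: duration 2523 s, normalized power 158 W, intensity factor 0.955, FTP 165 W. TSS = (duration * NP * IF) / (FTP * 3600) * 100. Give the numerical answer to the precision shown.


Product = 2523 * 158 * 0.955 = 380695.47
Base = 165 * 3600 = 594000
TSS = 380695.47 / 594000 * 100 = 64.09

64.09 TSS


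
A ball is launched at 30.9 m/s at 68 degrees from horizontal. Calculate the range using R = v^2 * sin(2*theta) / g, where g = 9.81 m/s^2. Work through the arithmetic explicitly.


sin(2 * 68) = sin(136) = 0.694658
v^2 = 30.9^2 = 954.81
R = 954.81 * 0.694658 / 9.81
= 67.611 m

67.611 m


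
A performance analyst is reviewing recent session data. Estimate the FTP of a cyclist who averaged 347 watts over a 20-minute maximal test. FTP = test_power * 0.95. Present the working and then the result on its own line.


FTP = 347 * 0.95 = 329.65 W

329.65 W


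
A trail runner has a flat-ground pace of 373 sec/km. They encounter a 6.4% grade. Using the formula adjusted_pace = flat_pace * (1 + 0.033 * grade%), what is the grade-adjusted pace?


Grade factor = 1 + 0.033 * 6.4 = 1.2112
Adjusted = 373 * 1.2112 = 451.78 sec/km

451.78 s/km


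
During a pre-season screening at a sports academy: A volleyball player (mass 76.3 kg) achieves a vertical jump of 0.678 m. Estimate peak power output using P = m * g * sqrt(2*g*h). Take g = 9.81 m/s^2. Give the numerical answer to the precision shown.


2 * g * h = 2 * 9.81 * 0.678 = 13.30236
sqrt(13.30236) = 3.64724 m/s
P = 76.3 * 9.81 * 3.64724 = 2729.97 W

2729.97 W


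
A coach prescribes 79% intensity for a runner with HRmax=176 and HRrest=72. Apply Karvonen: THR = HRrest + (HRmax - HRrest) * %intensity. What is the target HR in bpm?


Heart rate reserve = 176 - 72 = 104
Intensity fraction = 79 / 100 = 0.79
THR = 72 + 104 * 0.79 = 154.16 bpm

154.16 bpm


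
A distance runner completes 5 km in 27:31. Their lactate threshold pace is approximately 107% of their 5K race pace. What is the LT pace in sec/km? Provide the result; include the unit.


Convert to seconds: 27 min 31 s = 1651 s
Pace per km = 1651 / 5 = 330.2 s/km
LT pace = 330.2 * 1.07 = 353.31 s/km

353.31 s/km


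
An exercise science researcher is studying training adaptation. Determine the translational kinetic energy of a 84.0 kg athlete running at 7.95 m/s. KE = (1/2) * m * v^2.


KE = 0.5 * m * v^2
= 0.5 * 84.0 * 7.95^2
= 0.5 * 84.0 * 63.2025
= 2654.51 J

2654.51 J


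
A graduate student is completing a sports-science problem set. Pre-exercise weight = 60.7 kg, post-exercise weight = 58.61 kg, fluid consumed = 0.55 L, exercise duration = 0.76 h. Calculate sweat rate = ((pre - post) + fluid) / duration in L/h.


Weight loss = 60.7 - 58.61 = 2.09 kg (approx L)
Total sweat = 2.09 + 0.55 = 2.64 L
Sweat rate = 2.64 / 0.76 = 3.474 L/h

3.474 L/h


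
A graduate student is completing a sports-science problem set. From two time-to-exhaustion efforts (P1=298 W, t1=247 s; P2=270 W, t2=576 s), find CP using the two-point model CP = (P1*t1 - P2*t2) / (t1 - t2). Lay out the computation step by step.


Work in trial 1 = 73606 J
Work in trial 2 = 155520 J
Delta work = -81914 J
Delta time = -329 s
CP = -81914 / -329 = 248.98 W

248.98 W


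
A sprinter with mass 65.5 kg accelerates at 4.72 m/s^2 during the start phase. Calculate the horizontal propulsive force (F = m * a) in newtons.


F = m * a
= 65.5 * 4.72
= 309.16 N

309.16 N


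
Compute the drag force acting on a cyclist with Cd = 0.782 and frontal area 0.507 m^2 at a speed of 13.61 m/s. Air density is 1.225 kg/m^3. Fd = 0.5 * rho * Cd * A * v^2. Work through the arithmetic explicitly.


Step 1: v^2 = 185.2321
Step 2: Fd = 0.5 * 1.225 * 0.782 * 0.507 * 185.2321
= 44.982 N

44.982 N


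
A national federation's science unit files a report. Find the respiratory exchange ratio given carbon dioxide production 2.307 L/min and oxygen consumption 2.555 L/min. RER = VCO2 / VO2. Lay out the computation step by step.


VCO2 = 2.307 L/min
VO2 = 2.555 L/min
RER = 2.307 / 2.555 = 0.9029

0.9029


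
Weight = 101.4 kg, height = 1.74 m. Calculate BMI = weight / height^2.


height^2 = 1.74^2 = 3.0276
BMI = 101.4 / 3.0276 = 33.49 kg/m^2

33.49 kg/m^2


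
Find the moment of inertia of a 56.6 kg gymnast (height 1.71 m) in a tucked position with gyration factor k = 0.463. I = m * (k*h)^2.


Radius of gyration = 0.463 * 1.71 = 0.79173 m
I = 56.6 * 0.79173^2
= 56.6 * 0.626836
= 35.479 kg*m^2

35.479 kg*m^2


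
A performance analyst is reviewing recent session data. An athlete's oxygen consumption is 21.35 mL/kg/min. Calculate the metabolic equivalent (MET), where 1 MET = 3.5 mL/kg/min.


MET = VO2 / 3.5
= 21.35 / 3.5
= 6.1 METs

6.1 METs


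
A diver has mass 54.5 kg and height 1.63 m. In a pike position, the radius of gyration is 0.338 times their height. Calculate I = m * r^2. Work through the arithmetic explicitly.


r = 0.338 * 1.63 = 0.55094 m
I = m * r^2 = 54.5 * 0.303535 = 16.543 kg*m^2

16.543 kg*m^2


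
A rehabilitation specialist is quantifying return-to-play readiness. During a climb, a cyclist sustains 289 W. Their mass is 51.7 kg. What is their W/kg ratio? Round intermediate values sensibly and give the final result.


Power-to-weight = 289 W / 51.7 kg
= 5.59 W/kg

5.59 W/kg


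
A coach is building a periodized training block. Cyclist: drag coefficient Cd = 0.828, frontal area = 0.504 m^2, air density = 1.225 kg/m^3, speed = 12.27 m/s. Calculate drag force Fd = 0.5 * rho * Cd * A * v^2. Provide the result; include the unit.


v^2 = 12.27^2 = 150.5529
Fd = 0.5 * 1.225 * 0.828 * 0.504 * 150.5529
= 38.482 N

38.482 N


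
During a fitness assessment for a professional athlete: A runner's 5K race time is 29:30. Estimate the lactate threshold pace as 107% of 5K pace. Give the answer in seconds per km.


Total race time = 29*60 + 30 = 1770 seconds
5K pace = 1770 / 5 = 354.0 sec/km
LT pace = 354.0 * 1.07 = 378.78 sec/km

378.78 s/km


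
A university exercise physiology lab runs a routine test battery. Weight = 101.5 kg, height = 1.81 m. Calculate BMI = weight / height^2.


height^2 = 1.81^2 = 3.2761
BMI = 101.5 / 3.2761 = 30.98 kg/m^2

30.98 kg/m^2


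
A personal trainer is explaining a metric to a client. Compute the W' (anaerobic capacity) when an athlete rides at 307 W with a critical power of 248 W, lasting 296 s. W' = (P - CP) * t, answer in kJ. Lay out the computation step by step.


Above-CP power = 59 W
Duration = 296 s
W' = 59 * 296 = 17464 J
Convert: 17464 / 1000 = 17.464 kJ

17.464 kJ


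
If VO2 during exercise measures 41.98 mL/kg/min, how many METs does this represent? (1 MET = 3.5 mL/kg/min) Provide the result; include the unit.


METs = VO2 / 3.5 = 41.98 / 3.5 = 11.99

11.99 METs


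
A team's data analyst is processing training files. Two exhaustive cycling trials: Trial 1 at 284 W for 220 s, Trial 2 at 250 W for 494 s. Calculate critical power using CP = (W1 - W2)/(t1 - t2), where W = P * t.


W1 = 284 * 220 = 62480 J
W2 = 250 * 494 = 123500 J
CP = (62480 - 123500) / (220 - 494)
= -61020 / -274
= 222.7 W

222.7 W


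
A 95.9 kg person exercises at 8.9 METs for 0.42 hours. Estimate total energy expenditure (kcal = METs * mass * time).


Energy = METs * mass(kg) * time(h)
= 8.9 * 95.9 * 0.42
= 358.47 kcal

358.47 kcal


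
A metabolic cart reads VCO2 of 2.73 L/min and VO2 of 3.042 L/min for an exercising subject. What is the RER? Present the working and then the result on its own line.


RER = VCO2 / VO2 = 2.73 / 3.042 = 0.8974

0.8974


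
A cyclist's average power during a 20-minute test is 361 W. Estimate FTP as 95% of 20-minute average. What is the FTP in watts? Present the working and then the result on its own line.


FTP = 20-min power * 0.95
= 361 * 0.95
= 342.95 W

342.95 W


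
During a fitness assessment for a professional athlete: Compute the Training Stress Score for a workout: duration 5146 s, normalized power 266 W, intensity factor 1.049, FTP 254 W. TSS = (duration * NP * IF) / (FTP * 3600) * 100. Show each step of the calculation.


Product = 5146 * 266 * 1.049 = 1435908.964
Base = 254 * 3600 = 914400
TSS = 1435908.964 / 914400 * 100 = 157.03

157.03 TSS


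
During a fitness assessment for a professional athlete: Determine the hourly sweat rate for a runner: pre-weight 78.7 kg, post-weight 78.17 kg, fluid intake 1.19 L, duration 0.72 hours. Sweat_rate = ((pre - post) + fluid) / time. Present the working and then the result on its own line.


Mass lost = 78.7 - 78.17 = 0.53 kg
Add fluid consumed: 0.53 + 1.19 = 1.72 L total sweat
Sweat rate = 1.72 / 0.72 = 2.389 L/h

2.389 L/h


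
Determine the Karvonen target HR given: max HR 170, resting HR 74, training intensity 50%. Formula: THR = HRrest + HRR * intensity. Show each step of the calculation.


HRR = HRmax - HRrest = 170 - 74 = 96
THR = 74 + 96 * 0.5
= 122.0 bpm

122.0 bpm


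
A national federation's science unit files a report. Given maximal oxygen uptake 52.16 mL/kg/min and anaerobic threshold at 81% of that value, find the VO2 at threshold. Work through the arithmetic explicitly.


Percentage as decimal = 0.81
VO2 at AT = 52.16 * 0.81 = 42.25 mL/kg/min

42.25 mL/kg/min


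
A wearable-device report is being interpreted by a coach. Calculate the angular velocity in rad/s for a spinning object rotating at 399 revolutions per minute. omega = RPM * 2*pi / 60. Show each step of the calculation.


omega = RPM * 2*pi / 60
= 399 * 6.28318531 / 60
= 41.783 rad/s

41.783 rad/s


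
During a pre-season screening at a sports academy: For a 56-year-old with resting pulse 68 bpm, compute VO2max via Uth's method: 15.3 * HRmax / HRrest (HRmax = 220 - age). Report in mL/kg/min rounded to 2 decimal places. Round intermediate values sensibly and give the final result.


Step 1: HRmax = 220 - 56 = 164 bpm
Step 2: Ratio = 164 / 68 = 2.4118
Step 3: VO2max = 15.3 * 2.4118 = 36.9 mL/kg/min

36.9 mL/kg/min


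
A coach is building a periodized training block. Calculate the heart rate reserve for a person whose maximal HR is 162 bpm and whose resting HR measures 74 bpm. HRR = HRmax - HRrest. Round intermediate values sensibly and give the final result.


HRmax = 162 bpm
HRrest = 74 bpm
HRR = 162 - 74 = 88 bpm

88 bpm


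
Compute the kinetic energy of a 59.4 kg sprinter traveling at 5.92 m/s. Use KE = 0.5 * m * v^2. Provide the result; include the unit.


Velocity squared = 35.0464
KE = 0.5 * 59.4 * 35.0464 = 1040.88 J

1040.88 J


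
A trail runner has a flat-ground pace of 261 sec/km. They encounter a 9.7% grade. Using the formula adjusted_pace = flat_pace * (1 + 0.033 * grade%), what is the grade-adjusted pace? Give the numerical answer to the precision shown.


Grade factor = 1 + 0.033 * 9.7 = 1.3201
Adjusted = 261 * 1.3201 = 344.55 sec/km

344.55 s/km


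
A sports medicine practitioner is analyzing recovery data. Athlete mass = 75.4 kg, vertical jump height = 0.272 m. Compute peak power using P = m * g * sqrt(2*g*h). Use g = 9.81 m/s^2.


sqrt(2 * 9.81 * 0.272) = sqrt(5.33664) = 2.310117 m/s
P = 75.4 * 9.81 * 2.310117
= 1708.73 W

1708.73 W


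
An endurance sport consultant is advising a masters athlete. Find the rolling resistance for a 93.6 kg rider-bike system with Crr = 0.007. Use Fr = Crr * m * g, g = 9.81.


m * g = 93.6 * 9.81 = 918.216 N
Fr = 0.007 * 918.216 = 6.428 N

6.428 N


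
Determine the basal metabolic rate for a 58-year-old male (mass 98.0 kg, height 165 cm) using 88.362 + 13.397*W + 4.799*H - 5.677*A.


BMR = 88.362 + 13.397*98.0 + 4.799*165 - 5.677*58
= 1863.84 kcal/day

1863.84 kcal/day


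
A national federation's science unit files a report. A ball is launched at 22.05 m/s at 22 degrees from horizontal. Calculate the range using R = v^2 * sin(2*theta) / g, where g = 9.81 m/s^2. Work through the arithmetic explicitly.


sin(2 * 22) = sin(44) = 0.694658
v^2 = 22.05^2 = 486.2025
R = 486.2025 * 0.694658 / 9.81
= 34.429 m

34.429 m


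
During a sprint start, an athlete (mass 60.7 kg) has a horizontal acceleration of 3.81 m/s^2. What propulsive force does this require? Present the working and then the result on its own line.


Propulsive force = mass * acceleration
= 60.7 kg * 3.81 m/s^2
= 231.27 N

231.27 N


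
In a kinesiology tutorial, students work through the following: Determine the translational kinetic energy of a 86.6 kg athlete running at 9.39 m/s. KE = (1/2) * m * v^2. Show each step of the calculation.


KE = 0.5 * m * v^2
= 0.5 * 86.6 * 9.39^2
= 0.5 * 86.6 * 88.1721
= 3817.85 J

3817.85 J


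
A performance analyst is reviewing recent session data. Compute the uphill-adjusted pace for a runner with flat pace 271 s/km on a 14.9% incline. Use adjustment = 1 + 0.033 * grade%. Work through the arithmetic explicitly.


Adjustment factor = 1 + 0.033 * 14.9 = 1.4917
Grade-adjusted pace = 271 * 1.4917 = 404.25 s/km

404.25 s/km


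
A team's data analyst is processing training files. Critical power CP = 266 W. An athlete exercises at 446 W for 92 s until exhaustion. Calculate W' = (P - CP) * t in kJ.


P - CP = 446 - 266 = 180 W
W' = 180 * 92 = 16560 J
= 16560 / 1000 = 16.56 kJ

16.56 kJ


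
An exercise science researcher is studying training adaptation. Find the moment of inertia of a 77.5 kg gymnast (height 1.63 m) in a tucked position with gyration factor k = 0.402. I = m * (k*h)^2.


Radius of gyration = 0.402 * 1.63 = 0.65526 m
I = 77.5 * 0.65526^2
= 77.5 * 0.429366
= 33.276 kg*m^2

33.276 kg*m^2
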